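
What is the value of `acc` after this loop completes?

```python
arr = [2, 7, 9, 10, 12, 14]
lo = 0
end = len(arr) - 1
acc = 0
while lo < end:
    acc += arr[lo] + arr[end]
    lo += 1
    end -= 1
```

Sum of pairs from ends
`acc` takes the values: 0 → 16 → 35 → 54

Answer: 54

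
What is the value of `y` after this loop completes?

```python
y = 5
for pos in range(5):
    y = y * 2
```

Multiply by 2, 5 times: 5 * 2^5 = 160
`y` takes the values: 5 → 10 → 20 → 40 → 80 → 160

Answer: 160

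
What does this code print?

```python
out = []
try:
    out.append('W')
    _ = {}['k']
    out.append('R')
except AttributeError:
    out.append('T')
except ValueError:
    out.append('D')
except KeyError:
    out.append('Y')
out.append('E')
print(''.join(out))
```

Execution trace: 'W' (try body) → 'Y' (except KeyError) → 'E' (after the try/except). Output: WYE

Answer: WYE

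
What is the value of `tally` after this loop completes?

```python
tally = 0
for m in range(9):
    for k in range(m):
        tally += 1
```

Triangle number: 0+1+2+...+8
`tally` takes the values: 0 → 1 → 2 → 3 → 4 → 5 → 6 → 7 → 8 → 9 → 10 → 11 → 12 → 13 → 14 → 15 → 16 → 17 → 18 → 19 → 20 → 21 → 22 → 23 → 24 → 25 → 26 → 27 → 28 → 29 → 30 → 31 → 32 → 33 → 34 → 35 → 36

Answer: 36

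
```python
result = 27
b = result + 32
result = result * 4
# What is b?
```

Trace:
`result = 27` → result = 27
`b = result + 32` → b = 59
`result = result * 4` → result = 108
So b = 59

Answer: 59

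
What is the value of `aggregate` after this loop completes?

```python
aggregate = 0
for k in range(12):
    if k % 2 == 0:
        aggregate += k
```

Sum of even numbers 0 to 11
`aggregate` takes the values: 0 → 2 → 6 → 12 → 20 → 30

Answer: 30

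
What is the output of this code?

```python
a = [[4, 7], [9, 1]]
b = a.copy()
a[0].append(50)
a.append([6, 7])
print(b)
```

Key concept: shallow copy with nested lists.
Step by step:
`a = [[4, 7], [9, 1]]` → a = [[4, 7], [9, 1]]
`b = a.copy()` → b = [[4, 7], [9, 1]]
`a[0].append(50)` → a = [[4, 7, 50], [9, 1]]; b = [[4, 7, 50], [9, 1]]
`a.append([6, 7])` → a = [[4, 7, 50], [9, 1], [6, 7]]
`print(b)` → prints [[4, 7, 50], [9, 1]]

Answer: [[4, 7, 50], [9, 1]]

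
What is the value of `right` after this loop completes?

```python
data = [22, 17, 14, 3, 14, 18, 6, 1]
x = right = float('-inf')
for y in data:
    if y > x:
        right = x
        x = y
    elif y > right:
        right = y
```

Second largest (with repeats) in [22, 17, 14, 3, 14, 18, 6, 1]
`right` takes the values: -inf → 17 → 18

Answer: 18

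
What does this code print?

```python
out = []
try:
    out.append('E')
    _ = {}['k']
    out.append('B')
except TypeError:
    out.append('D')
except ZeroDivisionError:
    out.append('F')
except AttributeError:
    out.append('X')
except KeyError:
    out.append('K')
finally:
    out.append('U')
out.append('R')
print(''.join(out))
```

Execution trace: 'E' (try body) → 'K' (except KeyError) → 'U' (finally) → 'R' (after the try/except). Output: EKUR

Answer: EKUR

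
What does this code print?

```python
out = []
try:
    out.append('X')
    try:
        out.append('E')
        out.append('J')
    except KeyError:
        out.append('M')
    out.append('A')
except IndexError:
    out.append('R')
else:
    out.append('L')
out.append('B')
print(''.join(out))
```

Execution trace: 'X' (try body) → 'E' (inner try body) → 'J' (inner try body, no exception) → 'A' (try body, no exception) → 'L' (else) → 'B' (after the try/except). Output: XEJALB

Answer: XEJALB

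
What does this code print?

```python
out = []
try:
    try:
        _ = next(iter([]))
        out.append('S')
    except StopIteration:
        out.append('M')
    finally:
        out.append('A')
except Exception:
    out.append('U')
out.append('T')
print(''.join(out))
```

Execution trace: 'M' (inner except StopIteration) → 'A' (inner finally) → 'T' (after the try/except). Output: MAT

Answer: MAT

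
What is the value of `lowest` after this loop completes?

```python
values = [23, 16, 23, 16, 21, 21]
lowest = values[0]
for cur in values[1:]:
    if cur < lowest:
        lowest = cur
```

Minimum of [23, 16, 23, 16, 21, 21]
`lowest` takes the values: 23 → 16

Answer: 16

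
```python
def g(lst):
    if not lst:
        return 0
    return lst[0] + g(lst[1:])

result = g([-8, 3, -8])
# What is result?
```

(-8) + 3 + (-8) + 0 = -13

Answer: -13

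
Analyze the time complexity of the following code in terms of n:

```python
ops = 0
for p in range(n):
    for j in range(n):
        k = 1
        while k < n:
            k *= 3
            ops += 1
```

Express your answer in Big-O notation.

Each loop level contributes: n × n × log n. Multiplying the contributions gives O(n^2 log n).

Answer: O(n^2 log n)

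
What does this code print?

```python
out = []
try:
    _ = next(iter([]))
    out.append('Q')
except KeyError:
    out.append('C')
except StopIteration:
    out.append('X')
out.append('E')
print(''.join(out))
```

Execution trace: 'X' (except StopIteration) → 'E' (after the try/except). Output: XE

Answer: XE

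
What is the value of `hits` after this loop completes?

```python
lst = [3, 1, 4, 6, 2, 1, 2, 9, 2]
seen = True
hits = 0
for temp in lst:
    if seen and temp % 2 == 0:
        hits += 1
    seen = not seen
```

Count even values at even positions
`hits` takes the values: 0 → 1 → 2 → 3 → 4

Answer: 4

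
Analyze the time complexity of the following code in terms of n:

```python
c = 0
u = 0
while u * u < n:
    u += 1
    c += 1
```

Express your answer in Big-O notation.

Each loop level contributes: √n. Multiplying the contributions gives O(√n).

Answer: O(√n)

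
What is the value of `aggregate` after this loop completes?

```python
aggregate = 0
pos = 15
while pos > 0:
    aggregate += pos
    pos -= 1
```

Sum 15 down to 1
`aggregate` takes the values: 0 → 15 → 29 → 42 → 54 → 65 → 75 → 84 → 92 → 99 → 105 → 110 → 114 → 117 → 119 → 120

Answer: 120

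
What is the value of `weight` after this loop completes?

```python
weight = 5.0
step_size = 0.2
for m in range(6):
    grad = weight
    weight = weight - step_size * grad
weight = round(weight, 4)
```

Gradient descent: w = 5.0 * (1 - 0.2)^6
`weight` takes the values: 5.0 → 4.0 → 3.2 → 2.56 → 2.048 → 1.6384 → 1.31072 → 1.3107

Answer: 1.3107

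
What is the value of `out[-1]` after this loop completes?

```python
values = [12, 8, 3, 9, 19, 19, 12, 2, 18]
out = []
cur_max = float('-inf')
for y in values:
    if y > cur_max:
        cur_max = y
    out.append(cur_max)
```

Running max ends at 19
`out` takes the values: [] → [12] → [12, 12] → [12, 12, 12] → [12, 12, 12, 12] → [12, 12, 12, 12, 19] → [12, 12, 12, 12, 19, 19] → [12, 12, 12, 12, 19, 19, 19] → [12, 12, 12, 12, 19, 19, 19, 19] → [12, 12, 12, 12, 19, 19, 19, 19, 19]
So `out[-1]` = 19

Answer: 19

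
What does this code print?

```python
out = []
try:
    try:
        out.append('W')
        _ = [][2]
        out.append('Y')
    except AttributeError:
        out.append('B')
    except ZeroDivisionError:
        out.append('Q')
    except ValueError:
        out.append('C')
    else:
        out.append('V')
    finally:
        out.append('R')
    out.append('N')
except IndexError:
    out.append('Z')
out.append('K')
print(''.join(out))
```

Execution trace: 'W' (inner try body) → 'R' (inner finally) → 'Z' (except IndexError) → 'K' (after the try/except). Output: WRZK

Answer: WRZK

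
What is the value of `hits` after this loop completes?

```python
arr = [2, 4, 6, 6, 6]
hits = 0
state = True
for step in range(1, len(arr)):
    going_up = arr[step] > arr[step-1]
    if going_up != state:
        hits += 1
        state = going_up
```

Count direction changes in [2, 4, 6, 6, 6]
`hits` takes the values: 0 → 1

Answer: 1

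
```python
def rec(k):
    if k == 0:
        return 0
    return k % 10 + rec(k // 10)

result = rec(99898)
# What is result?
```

Sum of digits of 99898: 8 + 9 + 8 + 9 + 9 = 43

Answer: 43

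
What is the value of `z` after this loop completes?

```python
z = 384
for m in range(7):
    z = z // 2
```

Halve 7 times: 384 // 2^7 = 3
`z` takes the values: 384 → 192 → 96 → 48 → 24 → 12 → 6 → 3

Answer: 3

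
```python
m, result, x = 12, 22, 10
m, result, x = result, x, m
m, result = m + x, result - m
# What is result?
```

Trace:
`m, result, x = 12, 22, 10` → m = 12; result = 22; x = 10
`m, result, x = result, x, m` → m = 22; result = 10; x = 12
`m, result = m + x, result - m` → m = 34; result = -12
So result = -12

Answer: -12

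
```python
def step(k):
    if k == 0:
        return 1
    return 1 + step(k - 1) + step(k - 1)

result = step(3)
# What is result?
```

step(k) = 1 + 2·step(k-1), step(0)=1. Closed form: (1+1)·2^3 - 1 = 15.

Answer: 15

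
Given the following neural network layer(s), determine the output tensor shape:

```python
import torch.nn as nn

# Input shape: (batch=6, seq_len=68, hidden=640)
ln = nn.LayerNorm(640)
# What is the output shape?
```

Input: (6, 68, 640) -> Output: (6, 68, 640)

Answer: (6, 68, 640)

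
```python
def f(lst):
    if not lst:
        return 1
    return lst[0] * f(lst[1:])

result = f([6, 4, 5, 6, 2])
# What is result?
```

Product over [6, 4, 5, 6, 2] = 6 * 4 * 5 * 6 * 2 = 1440

Answer: 1440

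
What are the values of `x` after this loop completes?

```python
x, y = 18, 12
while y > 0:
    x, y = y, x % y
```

GCD of 18 and 12
`x` takes the values: 18 → 12 → 6

Answer: 6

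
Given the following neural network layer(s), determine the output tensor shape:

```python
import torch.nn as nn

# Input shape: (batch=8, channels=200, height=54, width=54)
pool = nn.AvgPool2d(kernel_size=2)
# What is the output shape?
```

Input: (8, 200, 54, 54) -> Output: (8, 200, 27, 27)

Answer: (8, 200, 27, 27)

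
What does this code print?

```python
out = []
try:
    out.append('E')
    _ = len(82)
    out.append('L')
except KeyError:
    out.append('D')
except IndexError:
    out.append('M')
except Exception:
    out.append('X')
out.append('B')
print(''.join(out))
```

Execution trace: 'E' (try body) → 'X' (except Exception) → 'B' (after the try/except). Output: EXB

Answer: EXB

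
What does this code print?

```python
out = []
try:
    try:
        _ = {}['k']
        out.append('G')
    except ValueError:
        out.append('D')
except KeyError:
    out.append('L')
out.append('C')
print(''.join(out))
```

Execution trace: 'L' (outer except KeyError) → 'C' (after the try/except). Output: LC

Answer: LC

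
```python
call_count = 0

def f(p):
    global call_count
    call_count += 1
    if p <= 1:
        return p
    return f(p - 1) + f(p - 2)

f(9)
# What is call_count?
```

Calls(p) = 1 + Calls(p-1) + Calls(p-2); Calls(0)=Calls(1)=1. For p=9 this gives 109.

Answer: 109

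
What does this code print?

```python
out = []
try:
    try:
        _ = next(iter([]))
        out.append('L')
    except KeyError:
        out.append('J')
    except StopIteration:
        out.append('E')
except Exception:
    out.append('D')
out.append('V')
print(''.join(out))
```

Execution trace: 'E' (inner except StopIteration) → 'V' (after the try/except). Output: EV

Answer: EV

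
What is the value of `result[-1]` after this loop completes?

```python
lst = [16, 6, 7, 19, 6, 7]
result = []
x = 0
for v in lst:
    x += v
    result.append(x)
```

Cumulative sum ends at 61
`result` takes the values: [] → [16] → [16, 22] → [16, 22, 29] → [16, 22, 29, 48] → [16, 22, 29, 48, 54] → [16, 22, 29, 48, 54, 61]
So `result[-1]` = 61

Answer: 61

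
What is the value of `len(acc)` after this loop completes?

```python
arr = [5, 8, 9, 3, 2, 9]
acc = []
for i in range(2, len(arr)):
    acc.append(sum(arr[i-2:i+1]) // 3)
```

Number of 3-element averages
`acc` takes the values: [] → [7] → [7, 6] → [7, 6, 4] → [7, 6, 4, 4]
So `len(acc)` = 4

Answer: 4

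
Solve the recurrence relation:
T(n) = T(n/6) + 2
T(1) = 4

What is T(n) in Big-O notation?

Each step divides n by 6 and adds 2. After log_6(n) steps we reach T(1)=4. So T(n) = 2·log_6(n) + 4 = O(log n).

Answer: O(log n)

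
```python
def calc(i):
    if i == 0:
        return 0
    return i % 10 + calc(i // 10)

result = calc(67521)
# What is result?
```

Sum of digits of 67521: 1 + 2 + 5 + 7 + 6 = 21

Answer: 21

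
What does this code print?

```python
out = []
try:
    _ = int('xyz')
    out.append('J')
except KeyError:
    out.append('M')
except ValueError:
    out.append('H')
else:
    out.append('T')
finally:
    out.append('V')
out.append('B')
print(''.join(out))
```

Execution trace: 'H' (except ValueError) → 'V' (finally) → 'B' (after the try/except). Output: HVB

Answer: HVB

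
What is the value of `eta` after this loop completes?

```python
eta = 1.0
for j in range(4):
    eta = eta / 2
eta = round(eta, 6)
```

Halving LR 4 times: 1 / 2^4
`eta` takes the values: 1.0 → 0.5 → 0.25 → 0.125 → 0.0625

Answer: 0.0625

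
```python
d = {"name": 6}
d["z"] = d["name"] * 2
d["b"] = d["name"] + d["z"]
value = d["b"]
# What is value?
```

Trace:
`d = {"name": 6}` → d = {'name': 6}
`d["z"] = d["name"] * 2` → d = {'name': 6, 'z': 12}
`d["b"] = d["name"] + d["z"]` → d = {'name': 6, 'z': 12, 'b': 18}
`value = d["b"]` → value = 18
So value = 18

Answer: 18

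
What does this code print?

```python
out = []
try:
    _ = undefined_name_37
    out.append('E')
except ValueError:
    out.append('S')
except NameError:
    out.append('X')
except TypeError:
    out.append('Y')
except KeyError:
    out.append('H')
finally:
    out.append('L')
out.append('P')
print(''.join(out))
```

Execution trace: 'X' (except NameError) → 'L' (finally) → 'P' (after the try/except). Output: XLP

Answer: XLP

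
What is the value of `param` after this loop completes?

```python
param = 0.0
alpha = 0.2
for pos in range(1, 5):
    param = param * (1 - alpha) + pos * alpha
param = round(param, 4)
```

Moving average with lr=0.2
`param` takes the values: 0.0 → 0.2 → 0.56 → 1.048 → 1.6384

Answer: 1.6384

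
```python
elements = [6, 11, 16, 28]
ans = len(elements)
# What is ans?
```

Trace:
`elements = [6, 11, 16, 28]` → elements = [6, 11, 16, 28]
`ans = len(elements)` → ans = 4
So ans = 4

Answer: 4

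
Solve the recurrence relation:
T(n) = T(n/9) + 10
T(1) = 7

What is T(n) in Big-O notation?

Each step divides n by 9 and adds 10. After log_9(n) steps we reach T(1)=7. So T(n) = 10·log_9(n) + 7 = O(log n).

Answer: O(log n)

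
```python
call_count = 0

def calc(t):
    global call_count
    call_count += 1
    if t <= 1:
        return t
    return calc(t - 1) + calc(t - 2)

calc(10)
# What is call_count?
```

Calls(t) = 1 + Calls(t-1) + Calls(t-2); Calls(0)=Calls(1)=1. For t=10 this gives 177.

Answer: 177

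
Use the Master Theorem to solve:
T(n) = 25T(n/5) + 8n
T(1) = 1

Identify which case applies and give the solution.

a=25, b=5, f(n)=8n. log_5(25) = 2. Since c=1 < 2, Case 1 applies: T(n) = Θ(n^log_b(a)) = O(n^2).

Answer: O(n^2) - Case 1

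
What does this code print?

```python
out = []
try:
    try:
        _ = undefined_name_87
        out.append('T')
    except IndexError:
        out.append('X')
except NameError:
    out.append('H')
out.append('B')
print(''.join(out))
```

Execution trace: 'H' (outer except NameError) → 'B' (after the try/except). Output: HB

Answer: HB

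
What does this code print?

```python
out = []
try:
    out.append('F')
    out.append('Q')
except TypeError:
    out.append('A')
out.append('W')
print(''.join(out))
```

Execution trace: 'F' (try body) → 'Q' (try body, no exception) → 'W' (after the try/except). Output: FQW

Answer: FQW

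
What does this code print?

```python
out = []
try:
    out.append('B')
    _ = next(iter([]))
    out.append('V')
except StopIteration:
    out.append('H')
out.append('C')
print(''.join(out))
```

Execution trace: 'B' (try body) → 'H' (except StopIteration) → 'C' (after the try/except). Output: BHC

Answer: BHC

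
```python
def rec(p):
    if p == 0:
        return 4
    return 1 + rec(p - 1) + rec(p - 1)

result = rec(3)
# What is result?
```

rec(p) = 1 + 2·rec(p-1), rec(0)=4. Closed form: (4+1)·2^3 - 1 = 39.

Answer: 39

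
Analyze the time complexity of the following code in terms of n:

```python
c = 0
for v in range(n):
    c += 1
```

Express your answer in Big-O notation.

Each loop level contributes: n. Multiplying the contributions gives O(n).

Answer: O(n)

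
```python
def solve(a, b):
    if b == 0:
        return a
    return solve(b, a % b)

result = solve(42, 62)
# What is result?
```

solve(42, 62) -> solve(62, 42) -> solve(42, 20) -> solve(20, 2) -> solve(2, 0) -> 2

Answer: 2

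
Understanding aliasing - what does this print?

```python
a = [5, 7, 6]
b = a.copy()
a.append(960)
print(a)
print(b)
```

Key concept: list.copy() creates independent copy.
Step by step:
`a = [5, 7, 6]` → a = [5, 7, 6]
`b = a.copy()` → b = [5, 7, 6]
`a.append(960)` → a = [5, 7, 6, 960]
`print(a)` → prints [5, 7, 6, 960]
`print(b)` → prints [5, 7, 6]

Answer:
[5, 7, 6, 960]
[5, 7, 6]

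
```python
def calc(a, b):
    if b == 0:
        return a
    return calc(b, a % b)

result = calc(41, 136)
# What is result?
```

calc(41, 136) -> calc(136, 41) -> calc(41, 13) -> calc(13, 2) -> calc(2, 1) -> calc(1, 0) -> 1

Answer: 1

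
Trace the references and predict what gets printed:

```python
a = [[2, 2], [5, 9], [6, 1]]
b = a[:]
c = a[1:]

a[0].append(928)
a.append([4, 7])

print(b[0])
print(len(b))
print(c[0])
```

Key concept: slice with nested mutation.
Step by step:
`a = [[2, 2], [5, 9], [6, 1]]` → a = [[2, 2], [5, 9], [6, 1]]
`b = a[:]` → b = [[2, 2], [5, 9], [6, 1]]
`c = a[1:]` → c = [[5, 9], [6, 1]]
`a[0].append(928)` → a = [[2, 2, 928], [5, 9], [6, 1]]; b = [[2, 2, 928], [5, 9], [6, 1]]
`a.append([4, 7])` → a = [[2, 2, 928], [5, 9], [6, 1], [4, 7]]
`print(b[0])` → prints [2, 2, 928]
`print(len(b))` → prints 3
`print(c[0])` → prints [5, 9]

Answer:
[2, 2, 928]
3
[5, 9]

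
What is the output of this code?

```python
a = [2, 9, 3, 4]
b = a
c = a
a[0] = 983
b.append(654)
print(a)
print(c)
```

Key concept: multiple aliases.
Step by step:
`a = [2, 9, 3, 4]` → a = [2, 9, 3, 4]
`b = a` → b = [2, 9, 3, 4] (same object as a)
`c = a` → c = [2, 9, 3, 4] (same object as a, b)
`a[0] = 983` → a = [983, 9, 3, 4] (same object as b, c); b = [983, 9, 3, 4] (same object as a, c); c = [983, 9, 3, 4] (same object as a, b)
`b.append(654)` → a = [983, 9, 3, 4, 654] (same object as b, c); b = [983, 9, 3, 4, 654] (same object as a, c); c = [983, 9, 3, 4, 654] (same object as a, b)
`print(a)` → prints [983, 9, 3, 4, 654]
`print(c)` → prints [983, 9, 3, 4, 654]

Answer:
[983, 9, 3, 4, 654]
[983, 9, 3, 4, 654]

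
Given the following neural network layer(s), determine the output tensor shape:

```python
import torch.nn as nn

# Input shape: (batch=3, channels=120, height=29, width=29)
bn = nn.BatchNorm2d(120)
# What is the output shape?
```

Input: (3, 120, 29, 29) -> Output: (3, 120, 29, 29)

Answer: (3, 120, 29, 29)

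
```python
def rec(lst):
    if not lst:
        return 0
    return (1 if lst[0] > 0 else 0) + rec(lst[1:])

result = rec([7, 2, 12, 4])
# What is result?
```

Count of positive elements in [7, 2, 12, 4] = 4

Answer: 4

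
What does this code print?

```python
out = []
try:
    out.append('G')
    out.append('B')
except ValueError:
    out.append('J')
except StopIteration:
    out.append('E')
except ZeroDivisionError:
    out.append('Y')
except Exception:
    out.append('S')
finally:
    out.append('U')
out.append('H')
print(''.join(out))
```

Execution trace: 'G' (try body) → 'B' (try body, no exception) → 'U' (finally) → 'H' (after the try/except). Output: GBUH

Answer: GBUH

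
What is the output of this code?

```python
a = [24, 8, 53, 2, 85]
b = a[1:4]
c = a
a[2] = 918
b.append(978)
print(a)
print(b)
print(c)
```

Key concept: slice vs alias.
Step by step:
`a = [24, 8, 53, 2, 85]` → a = [24, 8, 53, 2, 85]
`b = a[1:4]` → b = [8, 53, 2]
`c = a` → c = [24, 8, 53, 2, 85] (same object as a)
`a[2] = 918` → a = [24, 8, 918, 2, 85] (same object as c); c = [24, 8, 918, 2, 85] (same object as a)
`b.append(978)` → b = [8, 53, 2, 978]
`print(a)` → prints [24, 8, 918, 2, 85]
`print(b)` → prints [8, 53, 2, 978]
`print(c)` → prints [24, 8, 918, 2, 85]

Answer:
[24, 8, 918, 2, 85]
[8, 53, 2, 978]
[24, 8, 918, 2, 85]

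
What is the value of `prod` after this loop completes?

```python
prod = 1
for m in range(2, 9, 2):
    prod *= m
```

Product of even numbers 2 to 8
`prod` takes the values: 1 → 2 → 8 → 48 → 384

Answer: 384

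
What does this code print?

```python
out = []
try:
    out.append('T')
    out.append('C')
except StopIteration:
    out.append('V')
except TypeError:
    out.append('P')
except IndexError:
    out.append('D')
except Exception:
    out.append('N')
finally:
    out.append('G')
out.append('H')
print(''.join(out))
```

Execution trace: 'T' (try body) → 'C' (try body, no exception) → 'G' (finally) → 'H' (after the try/except). Output: TCGH

Answer: TCGH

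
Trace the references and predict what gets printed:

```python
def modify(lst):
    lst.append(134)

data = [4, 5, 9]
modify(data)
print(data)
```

Key concept: function modifies passed list.
Step by step:
`data = [4, 5, 9]` → data = [4, 5, 9]
`modify(data)` → data = [4, 5, 9, 134]
`print(data)` → prints [4, 5, 9, 134]

Answer: [4, 5, 9, 134]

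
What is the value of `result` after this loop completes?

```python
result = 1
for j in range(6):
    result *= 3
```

3^6 = 729
`result` takes the values: 1 → 3 → 9 → 27 → 81 → 243 → 729

Answer: 729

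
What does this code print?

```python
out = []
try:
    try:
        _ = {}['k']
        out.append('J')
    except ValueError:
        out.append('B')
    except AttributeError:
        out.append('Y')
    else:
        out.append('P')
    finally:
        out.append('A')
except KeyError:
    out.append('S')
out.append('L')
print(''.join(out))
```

Execution trace: 'A' (finally) → 'S' (outer except KeyError) → 'L' (after the try/except). Output: ASL

Answer: ASL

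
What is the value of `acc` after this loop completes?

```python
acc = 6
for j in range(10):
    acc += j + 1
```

Start at 6, add 1 to 10 = 61
`acc` takes the values: 6 → 7 → 9 → 12 → 16 → 21 → 27 → 34 → 42 → 51 → 61

Answer: 61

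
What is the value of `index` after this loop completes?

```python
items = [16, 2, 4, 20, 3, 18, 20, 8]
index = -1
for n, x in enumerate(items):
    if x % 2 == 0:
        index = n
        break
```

First even number index in [16, 2, 4, 20, 3, 18, 20, 8]
`index` takes the values: -1 → 0

Answer: 0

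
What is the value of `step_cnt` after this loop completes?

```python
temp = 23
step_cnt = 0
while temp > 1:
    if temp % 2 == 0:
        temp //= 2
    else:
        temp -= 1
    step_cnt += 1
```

Steps to reduce 23 to 1
`step_cnt` takes the values: 0 → 1 → 2 → 3 → 4 → 5 → 6 → 7

Answer: 7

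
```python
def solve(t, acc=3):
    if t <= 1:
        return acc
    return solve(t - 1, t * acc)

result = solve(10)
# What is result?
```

Accumulator trace (n, acc): (10, 3) -> (9, 30) -> (8, 270) -> (7, 2160) -> (6, 15120) -> (5, 90720) -> (4, 453600) -> (3, 1814400) -> (2, 5443200) -> (1, 10886400) -> return 10886400

Answer: 10886400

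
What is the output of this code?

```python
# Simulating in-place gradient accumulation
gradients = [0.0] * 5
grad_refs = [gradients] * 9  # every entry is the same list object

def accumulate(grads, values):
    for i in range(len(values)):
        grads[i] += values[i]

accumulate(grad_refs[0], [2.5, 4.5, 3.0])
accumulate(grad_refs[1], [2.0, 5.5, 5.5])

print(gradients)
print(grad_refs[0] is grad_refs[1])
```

Key concept: gradient accumulation aliasing.
Step by step:
`gradients = [0.0] * 5` → gradients = [0.0, 0.0, 0.0, 0.0, 0.0]
`grad_refs = [gradients] * 9` → grad_refs = [[0.0, 0.0, 0.0, 0.0, 0.0], [0.0, 0.0, 0.0, 0.0, 0.0], [0.0, 0.0, 0.0, 0.0, 0.0], [0.0, 0.0, 0.0, 0.0, 0.0], [0.0, 0.0, 0.0, 0.0, 0.0], [0.0, 0.0, 0.0, 0.0, 0.0], [0.0, 0.0, 0.0, 0.0, 0.0], [0.0, 0.0, 0.0, 0.0, 0.0], [0.0, 0.0, 0.0, 0.0, 0.0]]
`accumulate(grad_refs[0], [2.5, 4.5, 3.0])` → gradients = [2.5, 4.5, 3.0, 0.0, 0.0]; grad_refs = [[2.5, 4.5, 3.0, 0.0, 0.0], [2.5, 4.5, 3.0, 0.0, 0.0], [2.5, 4.5, 3.0, 0.0, 0.0], [2.5, 4.5, 3.0, 0.0, 0.0], [2.5, 4.5, 3.0, 0.0, 0.0], [2.5, 4.5, 3.0, 0.0, 0.0], [2.5, 4.5, 3.0, 0.0, 0.0], [2.5, 4.5, 3.0, 0.0, 0.0], [2.5, 4.5, 3.0, 0.0, 0.0]]
`accumulate(grad_refs[1], [2.0, 5.5, 5.5])` → gradients = [4.5, 10.0, 8.5, 0.0, 0.0]; grad_refs = [[4.5, 10.0, 8.5, 0.0, 0.0], [4.5, 10.0, 8.5, 0.0, 0.0], [4.5, 10.0, 8.5, 0.0, 0.0], [4.5, 10.0, 8.5, 0.0, 0.0], [4.5, 10.0, 8.5, 0.0, 0.0], [4.5, 10.0, 8.5, 0.0, 0.0], [4.5, 10.0, 8.5, 0.0, 0.0], [4.5, 10.0, 8.5, 0.0, 0.0], [4.5, 10.0, 8.5, 0.0, 0.0]]
`print(gradients)` → prints [4.5, 10.0, 8.5, 0.0, 0.0]
`print(grad_refs[0] is grad_refs[1])` → prints True

Answer:
[4.5, 10.0, 8.5, 0.0, 0.0]
True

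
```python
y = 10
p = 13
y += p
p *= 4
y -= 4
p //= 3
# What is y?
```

Trace:
`y = 10` → y = 10
`p = 13` → p = 13
`y += p` → y = 23
`p *= 4` → p = 52
`y -= 4` → y = 19
`p //= 3` → p = 17
So y = 19

Answer: 19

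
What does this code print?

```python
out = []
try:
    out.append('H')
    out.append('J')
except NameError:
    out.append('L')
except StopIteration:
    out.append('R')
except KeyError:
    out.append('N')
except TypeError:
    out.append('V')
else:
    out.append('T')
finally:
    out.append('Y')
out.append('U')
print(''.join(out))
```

Execution trace: 'H' (try body) → 'J' (try body, no exception) → 'T' (else) → 'Y' (finally) → 'U' (after the try/except). Output: HJTYU

Answer: HJTYU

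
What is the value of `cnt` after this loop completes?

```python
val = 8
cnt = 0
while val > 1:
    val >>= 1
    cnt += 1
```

Count right shifts until 1
`cnt` takes the values: 0 → 1 → 2 → 3

Answer: 3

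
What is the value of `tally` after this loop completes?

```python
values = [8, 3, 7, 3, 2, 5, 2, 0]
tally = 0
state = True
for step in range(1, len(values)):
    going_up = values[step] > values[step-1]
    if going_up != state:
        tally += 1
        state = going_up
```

Count direction changes in [8, 3, 7, 3, 2, 5, 2, 0]
`tally` takes the values: 0 → 1 → 2 → 3 → 4 → 5

Answer: 5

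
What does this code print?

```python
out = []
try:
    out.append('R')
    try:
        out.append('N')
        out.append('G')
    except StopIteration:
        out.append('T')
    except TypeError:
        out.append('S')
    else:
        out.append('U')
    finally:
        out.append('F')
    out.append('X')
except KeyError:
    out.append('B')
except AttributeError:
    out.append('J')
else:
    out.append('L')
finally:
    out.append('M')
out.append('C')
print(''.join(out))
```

Execution trace: 'R' (try body) → 'N' (inner try body) → 'G' (inner try body, no exception) → 'U' (inner else) → 'F' (inner finally) → 'X' (try body, no exception) → 'L' (else) → 'M' (finally) → 'C' (after the try/except). Output: RNGUFXLMC

Answer: RNGUFXLMC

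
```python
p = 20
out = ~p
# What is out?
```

Trace:
`p = 20` → p = 20
`out = ~p` → out = -21
So out = -21

Answer: -21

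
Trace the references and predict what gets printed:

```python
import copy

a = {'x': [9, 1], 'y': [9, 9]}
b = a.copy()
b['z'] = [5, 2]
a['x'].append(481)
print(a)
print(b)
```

Key concept: shallow copy of dict with mutable values.
Step by step:
`a = {'x': [9, 1], 'y': [9, 9]}` → a = {'x': [9, 1], 'y': [9, 9]}
`b = a.copy()` → b = {'x': [9, 1], 'y': [9, 9]}
`b['z'] = [5, 2]` → b = {'x': [9, 1], 'y': [9, 9], 'z': [5, 2]}
`a['x'].append(481)` → a = {'x': [9, 1, 481], 'y': [9, 9]}; b = {'x': [9, 1, 481], 'y': [9, 9], 'z': [5, 2]}
`print(a)` → prints {'x': [9, 1, 481], 'y': [9, 9]}
`print(b)` → prints {'x': [9, 1, 481], 'y': [9, 9], 'z': [5, 2]}

Answer:
{'x': [9, 1, 481], 'y': [9, 9]}
{'x': [9, 1, 481], 'y': [9, 9], 'z': [5, 2]}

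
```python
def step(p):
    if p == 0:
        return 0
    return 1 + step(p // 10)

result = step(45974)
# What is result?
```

Count of digits of 45974: 5

Answer: 5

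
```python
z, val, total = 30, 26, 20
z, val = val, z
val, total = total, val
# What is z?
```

Trace:
`z, val, total = 30, 26, 20` → z = 30; val = 26; total = 20
`z, val = val, z` → z = 26; val = 30
`val, total = total, val` → val = 20; total = 30
So z = 26

Answer: 26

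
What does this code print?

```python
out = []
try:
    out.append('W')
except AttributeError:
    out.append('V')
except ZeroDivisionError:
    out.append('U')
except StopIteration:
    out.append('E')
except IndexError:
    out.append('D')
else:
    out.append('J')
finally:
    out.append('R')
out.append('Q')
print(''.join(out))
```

Execution trace: 'W' (try body, no exception) → 'J' (else) → 'R' (finally) → 'Q' (after the try/except). Output: WJRQ

Answer: WJRQ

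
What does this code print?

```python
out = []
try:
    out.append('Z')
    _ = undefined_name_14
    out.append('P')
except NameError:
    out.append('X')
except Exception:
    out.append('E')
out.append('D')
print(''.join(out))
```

Execution trace: 'Z' (try body) → 'X' (except NameError) → 'D' (after the try/except). Output: ZXD

Answer: ZXD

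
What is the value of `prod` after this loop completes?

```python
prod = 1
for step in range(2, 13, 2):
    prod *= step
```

Product of even numbers 2 to 12
`prod` takes the values: 1 → 2 → 8 → 48 → 384 → 3840 → 46080

Answer: 46080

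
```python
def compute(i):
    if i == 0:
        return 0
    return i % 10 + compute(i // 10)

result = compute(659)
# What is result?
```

Sum of digits of 659: 9 + 5 + 6 = 20

Answer: 20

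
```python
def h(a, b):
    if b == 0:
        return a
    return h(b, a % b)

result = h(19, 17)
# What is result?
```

h(19, 17) -> h(17, 2) -> h(2, 1) -> h(1, 0) -> 1

Answer: 1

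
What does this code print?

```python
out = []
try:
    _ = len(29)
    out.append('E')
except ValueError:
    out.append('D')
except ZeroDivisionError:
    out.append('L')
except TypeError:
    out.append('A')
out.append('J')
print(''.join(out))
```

Execution trace: 'A' (except TypeError) → 'J' (after the try/except). Output: AJ

Answer: AJ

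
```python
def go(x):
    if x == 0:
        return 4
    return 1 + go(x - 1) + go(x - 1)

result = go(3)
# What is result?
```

go(x) = 1 + 2·go(x-1), go(0)=4. Closed form: (4+1)·2^3 - 1 = 39.

Answer: 39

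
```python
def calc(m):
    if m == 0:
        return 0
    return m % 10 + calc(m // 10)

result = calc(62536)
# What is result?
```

Sum of digits of 62536: 6 + 3 + 5 + 2 + 6 = 22

Answer: 22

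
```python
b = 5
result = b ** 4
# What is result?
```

Trace:
`b = 5` → b = 5
`result = b ** 4` → result = 625
So result = 625

Answer: 625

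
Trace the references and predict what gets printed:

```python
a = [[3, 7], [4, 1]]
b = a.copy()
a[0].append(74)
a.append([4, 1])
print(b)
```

Key concept: shallow copy with nested lists.
Step by step:
`a = [[3, 7], [4, 1]]` → a = [[3, 7], [4, 1]]
`b = a.copy()` → b = [[3, 7], [4, 1]]
`a[0].append(74)` → a = [[3, 7, 74], [4, 1]]; b = [[3, 7, 74], [4, 1]]
`a.append([4, 1])` → a = [[3, 7, 74], [4, 1], [4, 1]]
`print(b)` → prints [[3, 7, 74], [4, 1]]

Answer: [[3, 7, 74], [4, 1]]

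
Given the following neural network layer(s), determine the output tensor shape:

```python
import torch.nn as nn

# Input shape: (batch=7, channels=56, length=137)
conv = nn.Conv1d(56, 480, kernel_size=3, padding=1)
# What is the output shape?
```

Input: (7, 56, 137) -> Output: (7, 480, 137)

Answer: (7, 480, 137)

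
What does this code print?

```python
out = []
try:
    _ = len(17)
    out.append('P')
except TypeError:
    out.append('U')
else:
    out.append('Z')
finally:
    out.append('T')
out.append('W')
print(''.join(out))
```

Execution trace: 'U' (except TypeError) → 'T' (finally) → 'W' (after the try/except). Output: UTW

Answer: UTW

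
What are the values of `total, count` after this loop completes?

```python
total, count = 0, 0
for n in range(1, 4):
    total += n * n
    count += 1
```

Sum of squares and count
`total, count` takes the values: (0, 0) → (1, 0) → (1, 1) → (5, 1) → (5, 2) → (14, 2) → (14, 3)

Answer: 14, 3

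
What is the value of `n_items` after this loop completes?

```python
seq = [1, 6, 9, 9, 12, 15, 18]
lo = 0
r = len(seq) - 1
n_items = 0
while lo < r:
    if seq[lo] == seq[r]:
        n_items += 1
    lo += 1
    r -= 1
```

Count matching pairs from ends
`n_items` takes the values: 0

Answer: 0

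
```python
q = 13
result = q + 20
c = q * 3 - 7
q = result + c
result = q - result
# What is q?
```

Trace:
`q = 13` → q = 13
`result = q + 20` → result = 33
`c = q * 3 - 7` → c = 32
`q = result + c` → q = 65
`result = q - result` → result = 32
So q = 65

Answer: 65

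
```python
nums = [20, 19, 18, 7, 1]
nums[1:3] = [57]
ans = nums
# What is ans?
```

Trace:
`nums = [20, 19, 18, 7, 1]` → nums = [20, 19, 18, 7, 1]
`nums[1:3] = [57]` → nums = [20, 57, 7, 1]
`ans = nums` → ans = [20, 57, 7, 1]
So ans = [20, 57, 7, 1]

Answer: [20, 57, 7, 1]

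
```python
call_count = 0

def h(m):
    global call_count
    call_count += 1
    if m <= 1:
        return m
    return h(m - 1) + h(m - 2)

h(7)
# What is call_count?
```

Calls(m) = 1 + Calls(m-1) + Calls(m-2); Calls(0)=Calls(1)=1. For m=7 this gives 41.

Answer: 41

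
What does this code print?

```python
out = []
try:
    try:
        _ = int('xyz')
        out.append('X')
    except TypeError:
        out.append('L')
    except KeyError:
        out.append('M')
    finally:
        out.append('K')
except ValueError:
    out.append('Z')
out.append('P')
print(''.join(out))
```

Execution trace: 'K' (inner finally) → 'Z' (outer except ValueError) → 'P' (after the try/except). Output: KZP

Answer: KZP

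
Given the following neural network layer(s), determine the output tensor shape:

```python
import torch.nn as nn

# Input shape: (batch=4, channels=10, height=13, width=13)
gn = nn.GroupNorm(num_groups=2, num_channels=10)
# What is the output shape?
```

Input: (4, 10, 13, 13) -> Output: (4, 10, 13, 13)

Answer: (4, 10, 13, 13)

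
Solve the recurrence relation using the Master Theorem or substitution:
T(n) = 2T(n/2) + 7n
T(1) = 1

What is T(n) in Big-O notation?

By Master Theorem: a=2, b=2, f(n)=7n. Since log_2(2) = 1 and f(n) = Θ(n^1), Case 2 applies. T(n) = O(n log n).

Answer: O(n log n)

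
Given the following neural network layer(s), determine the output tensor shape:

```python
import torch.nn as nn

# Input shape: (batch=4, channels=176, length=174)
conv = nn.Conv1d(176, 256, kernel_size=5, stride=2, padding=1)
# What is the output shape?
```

Input: (4, 176, 174) -> Output: (4, 256, 86)

Answer: (4, 256, 86)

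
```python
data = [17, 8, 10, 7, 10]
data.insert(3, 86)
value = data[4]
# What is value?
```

Trace:
`data = [17, 8, 10, 7, 10]` → data = [17, 8, 10, 7, 10]
`data.insert(3, 86)` → data = [17, 8, 10, 86, 7, 10]
`value = data[4]` → value = 7
So value = 7

Answer: 7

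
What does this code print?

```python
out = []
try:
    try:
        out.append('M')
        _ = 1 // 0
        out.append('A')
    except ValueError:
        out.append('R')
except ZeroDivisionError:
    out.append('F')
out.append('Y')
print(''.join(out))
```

Execution trace: 'M' (try body) → 'F' (outer except ZeroDivisionError) → 'Y' (after the try/except). Output: MFY

Answer: MFY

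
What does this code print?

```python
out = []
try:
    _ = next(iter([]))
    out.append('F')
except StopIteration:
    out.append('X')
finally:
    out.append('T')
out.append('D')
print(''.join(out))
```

Execution trace: 'X' (except StopIteration) → 'T' (finally) → 'D' (after the try/except). Output: XTD

Answer: XTD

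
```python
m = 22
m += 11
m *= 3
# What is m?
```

Trace:
`m = 22` → m = 22
`m += 11` → m = 33
`m *= 3` → m = 99
So m = 99

Answer: 99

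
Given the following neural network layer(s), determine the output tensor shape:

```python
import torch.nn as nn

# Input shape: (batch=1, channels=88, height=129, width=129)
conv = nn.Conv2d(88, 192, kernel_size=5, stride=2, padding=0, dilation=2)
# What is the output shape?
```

Input: (1, 88, 129, 129) -> Output: (1, 192, 61, 61)

Answer: (1, 192, 61, 61)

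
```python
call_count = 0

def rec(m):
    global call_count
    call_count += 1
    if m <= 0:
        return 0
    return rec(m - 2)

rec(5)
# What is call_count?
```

Linear recursion stepping by 2: 4 calls from m=5 down to ≤0.

Answer: 4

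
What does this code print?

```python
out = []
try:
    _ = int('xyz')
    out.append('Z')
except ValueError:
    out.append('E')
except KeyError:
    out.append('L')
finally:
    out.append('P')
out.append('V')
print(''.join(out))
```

Execution trace: 'E' (except ValueError) → 'P' (finally) → 'V' (after the try/except). Output: EPV

Answer: EPV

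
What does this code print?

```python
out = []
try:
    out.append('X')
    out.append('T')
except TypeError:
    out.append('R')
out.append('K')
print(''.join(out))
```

Execution trace: 'X' (try body) → 'T' (try body, no exception) → 'K' (after the try/except). Output: XTK

Answer: XTK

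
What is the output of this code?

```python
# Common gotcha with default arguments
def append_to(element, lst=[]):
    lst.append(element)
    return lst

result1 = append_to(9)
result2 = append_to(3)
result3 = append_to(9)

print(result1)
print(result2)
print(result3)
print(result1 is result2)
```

Key concept: mutable default argument gotcha.
Step by step:
`result1 = append_to(9)` → result1 = [9]
`result2 = append_to(3)` → result1 = [9, 3] (same object as result2); result2 = [9, 3] (same object as result1)
`result3 = append_to(9)` → result1 = [9, 3, 9] (same object as result2, result3); result2 = [9, 3, 9] (same object as result1, result3); result3 = [9, 3, 9] (same object as result1, result2)
`print(result1)` → prints [9, 3, 9]
`print(result2)` → prints [9, 3, 9]
`print(result3)` → prints [9, 3, 9]
`print(result1 is result2)` → prints True

Answer:
[9, 3, 9]
[9, 3, 9]
[9, 3, 9]
True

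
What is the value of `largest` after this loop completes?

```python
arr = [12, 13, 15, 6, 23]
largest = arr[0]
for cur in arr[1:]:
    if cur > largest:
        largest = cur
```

Maximum of [12, 13, 15, 6, 23]
`largest` takes the values: 12 → 13 → 15 → 23

Answer: 23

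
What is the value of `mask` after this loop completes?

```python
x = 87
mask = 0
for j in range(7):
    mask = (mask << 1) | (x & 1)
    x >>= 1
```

Reverse lowest 7 bits of 87
`mask` takes the values: 0 → 1 → 3 → 7 → 14 → 29 → 58 → 117

Answer: 117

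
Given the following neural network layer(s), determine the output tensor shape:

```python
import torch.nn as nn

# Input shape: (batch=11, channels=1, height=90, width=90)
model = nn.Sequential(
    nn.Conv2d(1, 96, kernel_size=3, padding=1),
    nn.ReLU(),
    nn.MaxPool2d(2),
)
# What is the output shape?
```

Input: (11, 1, 90, 90) -> after Conv2d: (11, 96, 90, 90) -> after ReLU: (11, 96, 90, 90) -> Output: (11, 96, 45, 45)

Answer: (11, 96, 45, 45)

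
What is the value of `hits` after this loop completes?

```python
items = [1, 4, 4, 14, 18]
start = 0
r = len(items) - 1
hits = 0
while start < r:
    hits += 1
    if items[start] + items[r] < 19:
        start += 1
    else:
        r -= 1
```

Steps to find pair summing to 19
`hits` takes the values: 0 → 1 → 2 → 3 → 4

Answer: 4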